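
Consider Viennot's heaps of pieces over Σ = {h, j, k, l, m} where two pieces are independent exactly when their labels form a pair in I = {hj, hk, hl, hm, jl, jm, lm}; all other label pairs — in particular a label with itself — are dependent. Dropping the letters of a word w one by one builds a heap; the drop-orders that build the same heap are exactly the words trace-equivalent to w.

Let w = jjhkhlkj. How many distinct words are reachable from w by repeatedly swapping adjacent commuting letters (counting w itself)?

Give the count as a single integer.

28

0(j) covers ∅
1(j) covers 0:j
2(h) covers ∅
3(k) covers 1:j
4(h) covers 2:h
5(l) covers 3:k
6(k) covers 5:l
7(j) covers 6:k
floor of heap: 0:j, 2:h
completions by unplaced set U, small U first (add the entries for U minus each lowest piece of U):
  |U|=1: {4}:1  {7}:1
  |U|=2: {2,4}:1  {4,7}:2  {6,7}:1
  |U|=3: {2,4,7}:3  {4,6,7}:3  {5,6,7}:1
  |U|=4: {2,4,6,7}:6  {3,5,6,7}:1  {4,5,6,7}:4
  |U|=5: {1,3,5,6,7}:1  {2,4,5,6,7}:10  {3,4,5,6,7}:5
  |U|=6: {0,1,3,5,6,7}:1  {1,3,4,5,6,7}:6  {2,3,4,5,6,7}:15
  start at 0(j): 21
  start at 2(h): 7
sum over floor = 28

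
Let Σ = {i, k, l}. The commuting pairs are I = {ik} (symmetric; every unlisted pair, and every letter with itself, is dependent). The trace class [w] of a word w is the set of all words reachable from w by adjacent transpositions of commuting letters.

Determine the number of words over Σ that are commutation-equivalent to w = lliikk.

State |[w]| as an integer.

piece 0:l — minimal
piece 1:l rests on {0:l}
piece 2:i rests on {1:l}
piece 3:i rests on {2:i}
piece 4:k rests on {1:l}
piece 5:k rests on {4:k}
minimal pieces: {0:l}
ways to finish when only these pieces remain (= sum over removing one remaining piece with nothing left below it):
  1 left: {3}→1  {5}→1
  2 left: {2,3}→1  {3,5}→2  {4,5}→1
  3 left: {2,3,5}→3  {3,4,5}→3
  4 left: {2,3,4,5}→6
  placing 0:l first → 6 extensions

6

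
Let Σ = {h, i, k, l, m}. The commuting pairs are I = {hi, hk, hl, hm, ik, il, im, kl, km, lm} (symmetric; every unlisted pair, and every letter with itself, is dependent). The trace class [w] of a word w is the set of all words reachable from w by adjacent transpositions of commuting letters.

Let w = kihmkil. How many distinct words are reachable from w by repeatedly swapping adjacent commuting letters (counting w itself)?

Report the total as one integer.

1260

drop 0:k onto floor
drop 1:i onto floor
drop 2:h onto floor
drop 3:m onto floor
drop 4:k onto {0:k}
drop 5:i onto {1:i}
drop 6:l onto floor
ground layer = {0:k, 1:i, 2:h, 3:m, 6:l}
drop-orders for the pieces not yet dropped (sum over which currently-grounded one goes next):
  1 to go: {2} 1  {3} 1  {4} 1  {5} 1  {6} 1
  2 to go: {0,4} 1  {1,5} 1  {2,3} 2  {2,4} 2  {2,5} 2  {2,6} 2  {3,4} 2  {3,5} 2  {3,6} 2  {4,5} 2  {4,6} 2  {5,6} 2
  3 to go: {0,2,4} 3  {0,3,4} 3  {0,4,5} 3  {0,4,6} 3  {1,2,5} 3  {1,3,5} 3  {1,4,5} 3  {1,5,6} 3  {2,3,4} 6  {2,3,5} 6  {2,3,6} 6  {2,4,5} 6  {2,4,6} 6  {2,5,6} 6  {3,4,5} 6  {3,4,6} 6  {3,5,6} 6  {4,5,6} 6
  4 to go: {0,1,4,5} 6  {0,2,3,4} 12  {0,2,4,5} 12  {0,2,4,6} 12  {0,3,4,5} 12  {0,3,4,6} 12  {0,4,5,6} 12  {1,2,3,5} 12  {1,2,4,5} 12  {1,2,5,6} 12  {1,3,4,5} 12  {1,3,5,6} 12  {1,4,5,6} 12  {2,3,4,5} 24  {2,3,4,6} 24  {2,3,5,6} 24  {2,4,5,6} 24  {3,4,5,6} 24
  5 to go: {0,1,2,4,5} 30  {0,1,3,4,5} 30  {0,1,4,5,6} 30  {0,2,3,4,5} 60  {0,2,3,4,6} 60  {0,2,4,5,6} 60  {0,3,4,5,6} 60  {1,2,3,4,5} 60  {1,2,3,5,6} 60  {1,2,4,5,6} 60  {1,3,4,5,6} 60  {2,3,4,5,6} 120
  if 0:k drops first: 360 orders
  if 1:i drops first: 360 orders
  if 2:h drops first: 180 orders
  if 3:m drops first: 180 orders
  if 6:l drops first: 180 orders
heap linearizations: 1260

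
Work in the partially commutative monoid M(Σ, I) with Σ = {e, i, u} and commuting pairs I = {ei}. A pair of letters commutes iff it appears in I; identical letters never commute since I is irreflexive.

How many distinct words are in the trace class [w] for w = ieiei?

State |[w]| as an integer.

0(i) covers ∅
1(e) covers ∅
2(i) covers 0:i
3(e) covers 1:e
4(i) covers 2:i
floor of heap: 0:i, 1:e
completions by unplaced set U, small U first (add the entries for U minus each lowest piece of U):
  |U|=1: {3}:1  {4}:1
  |U|=2: {1,3}:1  {2,4}:1  {3,4}:2
  |U|=3: {0,2,4}:1  {1,3,4}:3  {2,3,4}:3
  start at 0(i): 6
  start at 1(e): 4
sum over floor = 10

10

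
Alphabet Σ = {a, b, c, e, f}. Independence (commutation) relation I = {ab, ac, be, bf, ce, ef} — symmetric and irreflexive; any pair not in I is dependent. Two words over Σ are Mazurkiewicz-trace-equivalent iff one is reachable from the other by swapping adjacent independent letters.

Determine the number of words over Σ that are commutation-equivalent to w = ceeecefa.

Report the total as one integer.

35

piece 0:c — minimal
piece 1:e — minimal
piece 2:e rests on {1:e}
piece 3:e rests on {2:e}
piece 4:c rests on {0:c}
piece 5:e rests on {3:e}
piece 6:f rests on {4:c}
piece 7:a rests on {5:e, 6:f}
minimal pieces: {0:c, 1:e}
ways to finish when only these pieces remain (= sum over removing one remaining piece with nothing left below it):
  1 left: {7}→1
  2 left: {5,7}→1  {6,7}→1
  3 left: {3,5,7}→1  {4,6,7}→1  {5,6,7}→2
  4 left: {0,4,6,7}→1  {2,3,5,7}→1  {3,5,6,7}→3  {4,5,6,7}→3
  5 left: {0,4,5,6,7}→4  {1,2,3,5,7}→1  {2,3,5,6,7}→4  {3,4,5,6,7}→6
  6 left: {0,3,4,5,6,7}→10  {1,2,3,5,6,7}→5  {2,3,4,5,6,7}→10
  placing 0:c first → 15 extensions
  placing 1:e first → 20 extensions
total linear extensions = 35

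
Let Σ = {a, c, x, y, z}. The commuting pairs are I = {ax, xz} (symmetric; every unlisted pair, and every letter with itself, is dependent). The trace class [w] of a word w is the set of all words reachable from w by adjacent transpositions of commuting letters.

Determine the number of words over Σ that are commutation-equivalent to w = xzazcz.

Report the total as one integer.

piece 0:x — minimal
piece 1:z — minimal
piece 2:a rests on {1:z}
piece 3:z rests on {2:a}
piece 4:c rests on {0:x, 3:z}
piece 5:z rests on {4:c}
minimal pieces: {0:x, 1:z}
ways to finish when only these pieces remain (= sum over removing one remaining piece with nothing left below it):
  1 left: {5}→1
  2 left: {4,5}→1
  3 left: {0,4,5}→1  {3,4,5}→1
  4 left: {0,3,4,5}→2  {2,3,4,5}→1
  placing 0:x first → 1 extensions
  placing 1:z first → 3 extensions
total linear extensions = 4

4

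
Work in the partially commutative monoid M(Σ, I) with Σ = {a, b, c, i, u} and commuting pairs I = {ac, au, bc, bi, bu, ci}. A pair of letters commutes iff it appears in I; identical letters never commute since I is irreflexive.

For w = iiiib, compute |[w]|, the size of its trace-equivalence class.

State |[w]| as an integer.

5

#0=i has no predecessor
#1=i depends on [0:i]
#2=i depends on [1:i]
#3=i depends on [2:i]
#4=b has no predecessor
sources: [0:i, 4:b]
N(rest) = Σ N(rest − s) over sources s of rest; N(one piece) = 1:
  size 1 → [3]=1  [4]=1
  size 2 → [2,3]=1  [3,4]=2
  size 3 → [1,2,3]=1  [2,3,4]=3
  first=0(i) contributes 4
  first=4(b) contributes 1
|[w]| = 5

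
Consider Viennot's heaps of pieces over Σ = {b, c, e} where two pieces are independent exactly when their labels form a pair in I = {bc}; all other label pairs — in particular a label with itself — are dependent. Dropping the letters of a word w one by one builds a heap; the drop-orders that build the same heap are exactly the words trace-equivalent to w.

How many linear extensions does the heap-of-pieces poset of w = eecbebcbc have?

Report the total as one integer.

0(e) covers ∅
1(e) covers 0:e
2(c) covers 1:e
3(b) covers 1:e
4(e) covers 2:c, 3:b
5(b) covers 4:e
6(c) covers 4:e
7(b) covers 5:b
8(c) covers 6:c
floor of heap: 0:e
completions by unplaced set U, small U first (add the entries for U minus each lowest piece of U):
  |U|=1: {7}:1  {8}:1
  |U|=2: {5,7}:1  {6,8}:1  {7,8}:2
  |U|=3: {5,7,8}:3  {6,7,8}:3
  |U|=4: {5,6,7,8}:6
  |U|=5: {4,5,6,7,8}:6
  |U|=6: {2,4,5,6,7,8}:6  {3,4,5,6,7,8}:6
  |U|=7: {2,3,4,5,6,7,8}:12
  start at 0(e): 12

12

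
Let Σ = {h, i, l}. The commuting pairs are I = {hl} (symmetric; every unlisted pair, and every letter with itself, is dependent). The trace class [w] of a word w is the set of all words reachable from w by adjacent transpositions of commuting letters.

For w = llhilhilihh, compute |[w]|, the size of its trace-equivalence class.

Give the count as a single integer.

piece 0:l — minimal
piece 1:l rests on {0:l}
piece 2:h — minimal
piece 3:i rests on {1:l, 2:h}
piece 4:l rests on {3:i}
piece 5:h rests on {3:i}
piece 6:i rests on {4:l, 5:h}
piece 7:l rests on {6:i}
piece 8:i rests on {7:l}
piece 9:h rests on {8:i}
piece 10:h rests on {9:h}
minimal pieces: {0:l, 2:h}
ways to finish when only these pieces remain (= sum over removing one remaining piece with nothing left below it):
  1 left: {10}→1
  2 left: {9,10}→1
  3 left: {8,9,10}→1
  4 left: {7,8,9,10}→1
  5 left: {6,7,8,9,10}→1
  6 left: {4,6,7,8,9,10}→1  {5,6,7,8,9,10}→1
  7 left: {4,5,6,7,8,9,10}→2
  8 left: {3,4,5,6,7,8,9,10}→2
  9 left: {1,3,4,5,6,7,8,9,10}→2  {2,3,4,5,6,7,8,9,10}→2
  placing 0:l first → 4 extensions
  placing 2:h first → 2 extensions
total linear extensions = 6

6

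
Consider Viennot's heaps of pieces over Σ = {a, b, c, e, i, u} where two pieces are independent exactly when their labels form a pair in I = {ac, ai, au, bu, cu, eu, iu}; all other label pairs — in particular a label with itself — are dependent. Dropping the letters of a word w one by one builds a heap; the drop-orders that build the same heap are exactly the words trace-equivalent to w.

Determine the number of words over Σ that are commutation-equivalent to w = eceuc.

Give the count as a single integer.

0(e) covers ∅
1(c) covers 0:e
2(e) covers 1:c
3(u) covers ∅
4(c) covers 2:e
floor of heap: 0:e, 3:u
completions by unplaced set U, small U first (add the entries for U minus each lowest piece of U):
  |U|=1: {3}:1  {4}:1
  |U|=2: {2,4}:1  {3,4}:2
  |U|=3: {1,2,4}:1  {2,3,4}:3
  start at 0(e): 4
  start at 3(u): 1
sum over floor = 5

5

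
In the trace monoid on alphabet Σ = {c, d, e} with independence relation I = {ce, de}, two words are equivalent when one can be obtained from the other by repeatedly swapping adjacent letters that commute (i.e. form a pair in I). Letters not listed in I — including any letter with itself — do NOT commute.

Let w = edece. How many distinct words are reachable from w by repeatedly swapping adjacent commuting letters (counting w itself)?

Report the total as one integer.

10

drop 0:e onto floor
drop 1:d onto floor
drop 2:e onto {0:e}
drop 3:c onto {1:d}
drop 4:e onto {2:e}
ground layer = {0:e, 1:d}
drop-orders for the pieces not yet dropped (sum over which currently-grounded one goes next):
  1 to go: {3} 1  {4} 1
  2 to go: {1,3} 1  {2,4} 1  {3,4} 2
  3 to go: {0,2,4} 1  {1,3,4} 3  {2,3,4} 3
  if 0:e drops first: 6 orders
  if 1:d drops first: 4 orders
heap linearizations: 10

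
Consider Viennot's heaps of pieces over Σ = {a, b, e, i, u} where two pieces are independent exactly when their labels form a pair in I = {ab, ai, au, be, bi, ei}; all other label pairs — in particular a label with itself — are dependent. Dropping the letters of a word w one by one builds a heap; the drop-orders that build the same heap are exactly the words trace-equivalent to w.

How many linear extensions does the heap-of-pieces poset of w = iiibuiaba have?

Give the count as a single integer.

288

piece 0:i — minimal
piece 1:i rests on {0:i}
piece 2:i rests on {1:i}
piece 3:b — minimal
piece 4:u rests on {2:i, 3:b}
piece 5:i rests on {4:u}
piece 6:a — minimal
piece 7:b rests on {4:u}
piece 8:a rests on {6:a}
minimal pieces: {0:i, 3:b, 6:a}
ways to finish when only these pieces remain (= sum over removing one remaining piece with nothing left below it):
  1 left: {5}→1  {7}→1  {8}→1
  2 left: {5,7}→2  {5,8}→2  {6,8}→1  {7,8}→2
  3 left: {4,5,7}→2  {5,6,8}→3  {5,7,8}→6  {6,7,8}→3
  4 left: {2,4,5,7}→2  {3,4,5,7}→2  {4,5,7,8}→8  {5,6,7,8}→12
  5 left: {1,2,4,5,7}→2  {2,3,4,5,7}→4  {2,4,5,7,8}→10  {3,4,5,7,8}→10  {4,5,6,7,8}→20
  6 left: {0,1,2,4,5,7}→2  {1,2,3,4,5,7}→6  {1,2,4,5,7,8}→12  {2,3,4,5,7,8}→24  {2,4,5,6,7,8}→30  {3,4,5,6,7,8}→30
  7 left: {0,1,2,3,4,5,7}→8  {0,1,2,4,5,7,8}→14  {1,2,3,4,5,7,8}→42  {1,2,4,5,6,7,8}→42  {2,3,4,5,6,7,8}→84
  placing 0:i first → 168 extensions
  placing 3:b first → 56 extensions
  placing 6:a first → 64 extensions
total linear extensions = 288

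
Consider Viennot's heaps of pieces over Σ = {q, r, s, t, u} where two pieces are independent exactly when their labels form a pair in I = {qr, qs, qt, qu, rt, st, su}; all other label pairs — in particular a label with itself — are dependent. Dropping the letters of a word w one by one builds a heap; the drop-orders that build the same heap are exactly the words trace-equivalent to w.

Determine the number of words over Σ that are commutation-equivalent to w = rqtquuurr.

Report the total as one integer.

#0=r has no predecessor
#1=q has no predecessor
#2=t has no predecessor
#3=q depends on [1:q]
#4=u depends on [0:r, 2:t]
#5=u depends on [4:u]
#6=u depends on [5:u]
#7=r depends on [6:u]
#8=r depends on [7:r]
sources: [0:r, 1:q, 2:t]
N(rest) = Σ N(rest − s) over sources s of rest; N(one piece) = 1:
  size 1 → [3]=1  [8]=1
  size 2 → [1,3]=1  [3,8]=2  [7,8]=1
  size 3 → [1,3,8]=3  [3,7,8]=3  [6,7,8]=1
  size 4 → [1,3,7,8]=6  [3,6,7,8]=4  [5,6,7,8]=1
  size 5 → [1,3,6,7,8]=10  [3,5,6,7,8]=5  [4,5,6,7,8]=1
  size 6 → [0,4,5,6,7,8]=1  [1,3,5,6,7,8]=15  [2,4,5,6,7,8]=1  [3,4,5,6,7,8]=6
  size 7 → [0,2,4,5,6,7,8]=2  [0,3,4,5,6,7,8]=7  [1,3,4,5,6,7,8]=21  [2,3,4,5,6,7,8]=7
  first=0(r) contributes 28
  first=1(q) contributes 16
  first=2(t) contributes 28
|[w]| = 72

72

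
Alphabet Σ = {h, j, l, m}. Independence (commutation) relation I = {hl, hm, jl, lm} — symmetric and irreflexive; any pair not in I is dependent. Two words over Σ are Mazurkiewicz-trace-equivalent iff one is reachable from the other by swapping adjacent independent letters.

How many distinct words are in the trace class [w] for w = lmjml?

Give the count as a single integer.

10

drop 0:l onto floor
drop 1:m onto floor
drop 2:j onto {1:m}
drop 3:m onto {2:j}
drop 4:l onto {0:l}
ground layer = {0:l, 1:m}
drop-orders for the pieces not yet dropped (sum over which currently-grounded one goes next):
  1 to go: {3} 1  {4} 1
  2 to go: {0,4} 1  {2,3} 1  {3,4} 2
  3 to go: {0,3,4} 3  {1,2,3} 1  {2,3,4} 3
  if 0:l drops first: 4 orders
  if 1:m drops first: 6 orders
heap linearizations: 10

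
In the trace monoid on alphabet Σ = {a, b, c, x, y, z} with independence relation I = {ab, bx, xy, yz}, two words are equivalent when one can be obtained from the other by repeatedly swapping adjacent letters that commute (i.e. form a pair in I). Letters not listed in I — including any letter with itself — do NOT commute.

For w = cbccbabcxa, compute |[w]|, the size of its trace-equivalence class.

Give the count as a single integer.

piece 0:c — minimal
piece 1:b rests on {0:c}
piece 2:c rests on {1:b}
piece 3:c rests on {2:c}
piece 4:b rests on {3:c}
piece 5:a rests on {3:c}
piece 6:b rests on {4:b}
piece 7:c rests on {5:a, 6:b}
piece 8:x rests on {7:c}
piece 9:a rests on {8:x}
minimal pieces: {0:c}
ways to finish when only these pieces remain (= sum over removing one remaining piece with nothing left below it):
  1 left: {9}→1
  2 left: {8,9}→1
  3 left: {7,8,9}→1
  4 left: {5,7,8,9}→1  {6,7,8,9}→1
  5 left: {4,6,7,8,9}→1  {5,6,7,8,9}→2
  6 left: {4,5,6,7,8,9}→3
  7 left: {3,4,5,6,7,8,9}→3
  8 left: {2,3,4,5,6,7,8,9}→3
  placing 0:c first → 3 extensions

3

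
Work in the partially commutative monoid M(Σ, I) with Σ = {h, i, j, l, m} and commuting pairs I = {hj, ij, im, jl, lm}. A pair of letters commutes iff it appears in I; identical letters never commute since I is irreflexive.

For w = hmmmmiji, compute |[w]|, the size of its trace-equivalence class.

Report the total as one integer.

21

0(h) covers ∅
1(m) covers 0:h
2(m) covers 1:m
3(m) covers 2:m
4(m) covers 3:m
5(i) covers 0:h
6(j) covers 4:m
7(i) covers 5:i
floor of heap: 0:h
completions by unplaced set U, small U first (add the entries for U minus each lowest piece of U):
  |U|=1: {6}:1  {7}:1
  |U|=2: {4,6}:1  {5,7}:1  {6,7}:2
  |U|=3: {3,4,6}:1  {4,6,7}:3  {5,6,7}:3
  |U|=4: {2,3,4,6}:1  {3,4,6,7}:4  {4,5,6,7}:6
  |U|=5: {1,2,3,4,6}:1  {2,3,4,6,7}:5  {3,4,5,6,7}:10
  |U|=6: {1,2,3,4,6,7}:6  {2,3,4,5,6,7}:15
  start at 0(h): 21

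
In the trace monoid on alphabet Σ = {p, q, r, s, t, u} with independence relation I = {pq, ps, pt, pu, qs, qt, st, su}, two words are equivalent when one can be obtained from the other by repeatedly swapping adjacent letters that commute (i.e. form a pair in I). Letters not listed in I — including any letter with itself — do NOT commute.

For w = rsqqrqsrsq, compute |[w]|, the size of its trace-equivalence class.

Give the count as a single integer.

12

#0=r has no predecessor
#1=s depends on [0:r]
#2=q depends on [0:r]
#3=q depends on [2:q]
#4=r depends on [1:s, 3:q]
#5=q depends on [4:r]
#6=s depends on [4:r]
#7=r depends on [5:q, 6:s]
#8=s depends on [7:r]
#9=q depends on [7:r]
sources: [0:r]
N(rest) = Σ N(rest − s) over sources s of rest; N(one piece) = 1:
  size 1 → [8]=1  [9]=1
  size 2 → [8,9]=2
  size 3 → [7,8,9]=2
  size 4 → [5,7,8,9]=2  [6,7,8,9]=2
  size 5 → [5,6,7,8,9]=4
  size 6 → [4,5,6,7,8,9]=4
  size 7 → [1,4,5,6,7,8,9]=4  [3,4,5,6,7,8,9]=4
  size 8 → [1,3,4,5,6,7,8,9]=8  [2,3,4,5,6,7,8,9]=4
  first=0(r) contributes 12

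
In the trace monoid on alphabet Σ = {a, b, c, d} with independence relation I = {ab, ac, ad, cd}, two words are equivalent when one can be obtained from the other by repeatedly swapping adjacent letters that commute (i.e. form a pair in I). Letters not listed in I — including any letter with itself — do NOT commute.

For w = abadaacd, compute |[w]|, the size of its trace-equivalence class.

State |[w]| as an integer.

#0=a has no predecessor
#1=b has no predecessor
#2=a depends on [0:a]
#3=d depends on [1:b]
#4=a depends on [2:a]
#5=a depends on [4:a]
#6=c depends on [1:b]
#7=d depends on [3:d]
sources: [0:a, 1:b]
N(rest) = Σ N(rest − s) over sources s of rest; N(one piece) = 1:
  size 1 → [5]=1  [6]=1  [7]=1
  size 2 → [3,7]=1  [4,5]=1  [5,6]=2  [5,7]=2  [6,7]=2
  size 3 → [2,4,5]=1  [3,5,7]=3  [3,6,7]=3  [4,5,6]=3  [4,5,7]=3  [5,6,7]=6
  size 4 → [0,2,4,5]=1  [1,3,6,7]=3  [2,4,5,6]=4  [2,4,5,7]=4  [3,4,5,7]=6  [3,5,6,7]=12  [4,5,6,7]=12
  size 5 → [0,2,4,5,6]=5  [0,2,4,5,7]=5  [1,3,5,6,7]=15  [2,3,4,5,7]=10  [2,4,5,6,7]=20  [3,4,5,6,7]=30
  size 6 → [0,2,3,4,5,7]=15  [0,2,4,5,6,7]=30  [1,3,4,5,6,7]=45  [2,3,4,5,6,7]=60
  first=0(a) contributes 105
  first=1(b) contributes 105
|[w]| = 210

210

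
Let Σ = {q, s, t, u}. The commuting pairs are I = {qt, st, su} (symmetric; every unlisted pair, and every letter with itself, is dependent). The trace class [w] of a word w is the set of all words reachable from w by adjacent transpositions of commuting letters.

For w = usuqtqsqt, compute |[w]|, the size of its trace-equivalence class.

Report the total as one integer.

51

0(u) covers ∅
1(s) covers ∅
2(u) covers 0:u
3(q) covers 1:s, 2:u
4(t) covers 2:u
5(q) covers 3:q
6(s) covers 5:q
7(q) covers 6:s
8(t) covers 4:t
floor of heap: 0:u, 1:s
completions by unplaced set U, small U first (add the entries for U minus each lowest piece of U):
  |U|=1: {7}:1  {8}:1
  |U|=2: {4,8}:1  {6,7}:1  {7,8}:2
  |U|=3: {4,7,8}:3  {5,6,7}:1  {6,7,8}:3
  |U|=4: {3,5,6,7}:1  {4,6,7,8}:6  {5,6,7,8}:4
  |U|=5: {1,3,5,6,7}:1  {3,5,6,7,8}:5  {4,5,6,7,8}:10
  |U|=6: {1,3,5,6,7,8}:6  {3,4,5,6,7,8}:15
  |U|=7: {1,3,4,5,6,7,8}:21  {2,3,4,5,6,7,8}:15
  start at 0(u): 36
  start at 1(s): 15
sum over floor = 51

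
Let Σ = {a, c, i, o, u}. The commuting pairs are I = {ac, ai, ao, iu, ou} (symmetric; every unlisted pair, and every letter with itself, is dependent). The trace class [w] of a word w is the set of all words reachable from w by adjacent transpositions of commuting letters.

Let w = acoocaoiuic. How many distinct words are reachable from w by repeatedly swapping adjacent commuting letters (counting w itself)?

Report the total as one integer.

100

piece 0:a — minimal
piece 1:c — minimal
piece 2:o rests on {1:c}
piece 3:o rests on {2:o}
piece 4:c rests on {3:o}
piece 5:a rests on {0:a}
piece 6:o rests on {4:c}
piece 7:i rests on {6:o}
piece 8:u rests on {4:c, 5:a}
piece 9:i rests on {7:i}
piece 10:c rests on {8:u, 9:i}
minimal pieces: {0:a, 1:c}
ways to finish when only these pieces remain (= sum over removing one remaining piece with nothing left below it):
  1 left: {10}→1
  2 left: {8,10}→1  {9,10}→1
  3 left: {5,8,10}→1  {7,9,10}→1  {8,9,10}→2
  4 left: {0,5,8,10}→1  {5,8,9,10}→3  {6,7,9,10}→1  {7,8,9,10}→3
  5 left: {0,5,8,9,10}→4  {5,7,8,9,10}→6  {6,7,8,9,10}→4
  6 left: {0,5,7,8,9,10}→10  {4,6,7,8,9,10}→4  {5,6,7,8,9,10}→10
  7 left: {0,5,6,7,8,9,10}→20  {3,4,6,7,8,9,10}→4  {4,5,6,7,8,9,10}→14
  8 left: {0,4,5,6,7,8,9,10}→34  {2,3,4,6,7,8,9,10}→4  {3,4,5,6,7,8,9,10}→18
  9 left: {0,3,4,5,6,7,8,9,10}→52  {1,2,3,4,6,7,8,9,10}→4  {2,3,4,5,6,7,8,9,10}→22
  placing 0:a first → 26 extensions
  placing 1:c first → 74 extensions
total linear extensions = 100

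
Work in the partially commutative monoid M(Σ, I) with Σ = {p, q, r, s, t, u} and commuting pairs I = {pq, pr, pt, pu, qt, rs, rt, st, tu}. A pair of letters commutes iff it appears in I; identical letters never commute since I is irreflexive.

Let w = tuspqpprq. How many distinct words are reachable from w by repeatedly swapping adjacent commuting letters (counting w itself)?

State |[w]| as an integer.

180

piece 0:t — minimal
piece 1:u — minimal
piece 2:s rests on {1:u}
piece 3:p rests on {2:s}
piece 4:q rests on {2:s}
piece 5:p rests on {3:p}
piece 6:p rests on {5:p}
piece 7:r rests on {4:q}
piece 8:q rests on {7:r}
minimal pieces: {0:t, 1:u}
ways to finish when only these pieces remain (= sum over removing one remaining piece with nothing left below it):
  1 left: {0}→1  {6}→1  {8}→1
  2 left: {0,6}→2  {0,8}→2  {5,6}→1  {6,8}→2  {7,8}→1
  3 left: {0,5,6}→3  {0,6,8}→6  {0,7,8}→3  {3,5,6}→1  {4,7,8}→1  {5,6,8}→3  {6,7,8}→3
  4 left: {0,3,5,6}→4  {0,4,7,8}→4  {0,5,6,8}→12  {0,6,7,8}→12  {3,5,6,8}→4  {4,6,7,8}→4  {5,6,7,8}→6
  5 left: {0,3,5,6,8}→20  {0,4,6,7,8}→20  {0,5,6,7,8}→30  {3,5,6,7,8}→10  {4,5,6,7,8}→10
  6 left: {0,3,5,6,7,8}→60  {0,4,5,6,7,8}→60  {3,4,5,6,7,8}→20
  7 left: {0,3,4,5,6,7,8}→140  {2,3,4,5,6,7,8}→20
  placing 0:t first → 20 extensions
  placing 1:u first → 160 extensions
total linear extensions = 180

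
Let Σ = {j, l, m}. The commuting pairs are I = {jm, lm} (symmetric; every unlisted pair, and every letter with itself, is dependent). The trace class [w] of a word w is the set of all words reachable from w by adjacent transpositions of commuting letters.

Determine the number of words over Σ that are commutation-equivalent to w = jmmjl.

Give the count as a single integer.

#0=j has no predecessor
#1=m has no predecessor
#2=m depends on [1:m]
#3=j depends on [0:j]
#4=l depends on [3:j]
sources: [0:j, 1:m]
N(rest) = Σ N(rest − s) over sources s of rest; N(one piece) = 1:
  size 1 → [2]=1  [4]=1
  size 2 → [1,2]=1  [2,4]=2  [3,4]=1
  size 3 → [0,3,4]=1  [1,2,4]=3  [2,3,4]=3
  first=0(j) contributes 6
  first=1(m) contributes 4
|[w]| = 10

10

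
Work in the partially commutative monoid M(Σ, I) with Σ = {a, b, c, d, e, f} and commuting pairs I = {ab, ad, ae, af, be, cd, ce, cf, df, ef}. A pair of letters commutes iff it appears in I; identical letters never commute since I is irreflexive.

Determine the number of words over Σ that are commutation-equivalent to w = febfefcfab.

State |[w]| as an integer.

630

0(f) covers ∅
1(e) covers ∅
2(b) covers 0:f
3(f) covers 2:b
4(e) covers 1:e
5(f) covers 3:f
6(c) covers 2:b
7(f) covers 5:f
8(a) covers 6:c
9(b) covers 6:c, 7:f
floor of heap: 0:f, 1:e
completions by unplaced set U, small U first (add the entries for U minus each lowest piece of U):
  |U|=1: {4}:1  {8}:1  {9}:1
  |U|=2: {1,4}:1  {4,8}:2  {4,9}:2  {7,9}:1  {8,9}:2
  |U|=3: {1,4,8}:3  {1,4,9}:3  {4,7,9}:3  {4,8,9}:6  {5,7,9}:1  {6,8,9}:2  {7,8,9}:3
  |U|=4: {1,4,7,9}:6  {1,4,8,9}:12  {3,5,7,9}:1  {4,5,7,9}:4  {4,6,8,9}:8  {4,7,8,9}:12  {5,7,8,9}:4  {6,7,8,9}:5
  |U|=5: {1,4,5,7,9}:10  {1,4,6,8,9}:20  {1,4,7,8,9}:30  {3,4,5,7,9}:5  {3,5,7,8,9}:5  {4,5,7,8,9}:20  {4,6,7,8,9}:25  {5,6,7,8,9}:9
  |U|=6: {1,3,4,5,7,9}:15  {1,4,5,7,8,9}:60  {1,4,6,7,8,9}:75  {3,4,5,7,8,9}:30  {3,5,6,7,8,9}:14  {4,5,6,7,8,9}:54
  |U|=7: {1,3,4,5,7,8,9}:105  {1,4,5,6,7,8,9}:189  {2,3,5,6,7,8,9}:14  {3,4,5,6,7,8,9}:98
  |U|=8: {0,2,3,5,6,7,8,9}:14  {1,3,4,5,6,7,8,9}:392  {2,3,4,5,6,7,8,9}:112
  start at 0(f): 504
  start at 1(e): 126
sum over floor = 630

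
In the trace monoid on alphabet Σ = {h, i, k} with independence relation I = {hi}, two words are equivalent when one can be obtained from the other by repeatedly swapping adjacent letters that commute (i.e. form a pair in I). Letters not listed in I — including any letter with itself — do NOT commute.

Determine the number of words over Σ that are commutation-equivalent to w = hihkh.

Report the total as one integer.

3

drop 0:h onto floor
drop 1:i onto floor
drop 2:h onto {0:h}
drop 3:k onto {1:i, 2:h}
drop 4:h onto {3:k}
ground layer = {0:h, 1:i}
drop-orders for the pieces not yet dropped (sum over which currently-grounded one goes next):
  1 to go: {4} 1
  2 to go: {3,4} 1
  3 to go: {1,3,4} 1  {2,3,4} 1
  if 0:h drops first: 2 orders
  if 1:i drops first: 1 orders
heap linearizations: 3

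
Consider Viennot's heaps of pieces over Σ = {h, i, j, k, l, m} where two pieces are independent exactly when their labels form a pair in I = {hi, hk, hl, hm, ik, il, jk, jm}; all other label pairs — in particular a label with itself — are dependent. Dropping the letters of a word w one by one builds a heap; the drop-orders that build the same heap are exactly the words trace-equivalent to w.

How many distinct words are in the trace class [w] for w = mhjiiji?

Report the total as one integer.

3

piece 0:m — minimal
piece 1:h — minimal
piece 2:j rests on {1:h}
piece 3:i rests on {0:m, 2:j}
piece 4:i rests on {3:i}
piece 5:j rests on {4:i}
piece 6:i rests on {5:j}
minimal pieces: {0:m, 1:h}
ways to finish when only these pieces remain (= sum over removing one remaining piece with nothing left below it):
  1 left: {6}→1
  2 left: {5,6}→1
  3 left: {4,5,6}→1
  4 left: {3,4,5,6}→1
  5 left: {0,3,4,5,6}→1  {2,3,4,5,6}→1
  placing 0:m first → 1 extensions
  placing 1:h first → 2 extensions
total linear extensions = 3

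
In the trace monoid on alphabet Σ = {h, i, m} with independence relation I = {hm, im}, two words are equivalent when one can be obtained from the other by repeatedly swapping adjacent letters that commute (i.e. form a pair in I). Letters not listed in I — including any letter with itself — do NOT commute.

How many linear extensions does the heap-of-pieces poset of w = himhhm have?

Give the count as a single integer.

15

0(h) covers ∅
1(i) covers 0:h
2(m) covers ∅
3(h) covers 1:i
4(h) covers 3:h
5(m) covers 2:m
floor of heap: 0:h, 2:m
completions by unplaced set U, small U first (add the entries for U minus each lowest piece of U):
  |U|=1: {4}:1  {5}:1
  |U|=2: {2,5}:1  {3,4}:1  {4,5}:2
  |U|=3: {1,3,4}:1  {2,4,5}:3  {3,4,5}:3
  |U|=4: {0,1,3,4}:1  {1,3,4,5}:4  {2,3,4,5}:6
  start at 0(h): 10
  start at 2(m): 5
sum over floor = 15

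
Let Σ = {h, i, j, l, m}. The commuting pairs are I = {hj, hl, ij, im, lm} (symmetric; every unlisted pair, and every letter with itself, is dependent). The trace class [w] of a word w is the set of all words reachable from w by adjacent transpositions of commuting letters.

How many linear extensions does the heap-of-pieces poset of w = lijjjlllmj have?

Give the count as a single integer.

piece 0:l — minimal
piece 1:i rests on {0:l}
piece 2:j rests on {0:l}
piece 3:j rests on {2:j}
piece 4:j rests on {3:j}
piece 5:l rests on {1:i, 4:j}
piece 6:l rests on {5:l}
piece 7:l rests on {6:l}
piece 8:m rests on {4:j}
piece 9:j rests on {7:l, 8:m}
minimal pieces: {0:l}
ways to finish when only these pieces remain (= sum over removing one remaining piece with nothing left below it):
  1 left: {9}→1
  2 left: {7,9}→1  {8,9}→1
  3 left: {6,7,9}→1  {7,8,9}→2
  4 left: {5,6,7,9}→1  {6,7,8,9}→3
  5 left: {1,5,6,7,9}→1  {5,6,7,8,9}→4
  6 left: {1,5,6,7,8,9}→5  {4,5,6,7,8,9}→4
  7 left: {1,4,5,6,7,8,9}→9  {3,4,5,6,7,8,9}→4
  8 left: {1,3,4,5,6,7,8,9}→13  {2,3,4,5,6,7,8,9}→4
  placing 0:l first → 17 extensions

17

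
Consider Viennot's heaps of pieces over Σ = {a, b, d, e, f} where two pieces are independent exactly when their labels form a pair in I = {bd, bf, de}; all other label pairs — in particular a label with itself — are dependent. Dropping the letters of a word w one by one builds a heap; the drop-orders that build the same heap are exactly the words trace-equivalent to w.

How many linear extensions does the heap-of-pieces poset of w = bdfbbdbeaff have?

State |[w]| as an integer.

50

0(b) covers ∅
1(d) covers ∅
2(f) covers 1:d
3(b) covers 0:b
4(b) covers 3:b
5(d) covers 2:f
6(b) covers 4:b
7(e) covers 2:f, 6:b
8(a) covers 5:d, 7:e
9(f) covers 8:a
10(f) covers 9:f
floor of heap: 0:b, 1:d
completions by unplaced set U, small U first (add the entries for U minus each lowest piece of U):
  |U|=1: {10}:1
  |U|=2: {9,10}:1
  |U|=3: {8,9,10}:1
  |U|=4: {5,8,9,10}:1  {7,8,9,10}:1
  |U|=5: {5,7,8,9,10}:2  {6,7,8,9,10}:1
  |U|=6: {2,5,7,8,9,10}:2  {4,6,7,8,9,10}:1  {5,6,7,8,9,10}:3
  |U|=7: {1,2,5,7,8,9,10}:2  {2,5,6,7,8,9,10}:5  {3,4,6,7,8,9,10}:1  {4,5,6,7,8,9,10}:4
  |U|=8: {0,3,4,6,7,8,9,10}:1  {1,2,5,6,7,8,9,10}:7  {2,4,5,6,7,8,9,10}:9  {3,4,5,6,7,8,9,10}:5
  |U|=9: {0,3,4,5,6,7,8,9,10}:6  {1,2,4,5,6,7,8,9,10}:16  {2,3,4,5,6,7,8,9,10}:14
  start at 0(b): 30
  start at 1(d): 20
sum over floor = 50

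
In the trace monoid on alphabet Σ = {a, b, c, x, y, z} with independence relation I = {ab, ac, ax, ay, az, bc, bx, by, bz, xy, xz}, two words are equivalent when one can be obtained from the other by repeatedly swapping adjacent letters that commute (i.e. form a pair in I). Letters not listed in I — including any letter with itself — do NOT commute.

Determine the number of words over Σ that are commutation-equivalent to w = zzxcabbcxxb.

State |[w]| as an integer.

drop 0:z onto floor
drop 1:z onto {0:z}
drop 2:x onto floor
drop 3:c onto {1:z, 2:x}
drop 4:a onto floor
drop 5:b onto floor
drop 6:b onto {5:b}
drop 7:c onto {3:c}
drop 8:x onto {7:c}
drop 9:x onto {8:x}
drop 10:b onto {6:b}
ground layer = {0:z, 2:x, 4:a, 5:b}
drop-orders for the pieces not yet dropped (sum over which currently-grounded one goes next):
  1 to go: {4} 1  {9} 1  {10} 1
  2 to go: {4,9} 2  {4,10} 2  {6,10} 1  {8,9} 1  {9,10} 2
  3 to go: {4,6,10} 3  {4,8,9} 3  {4,9,10} 6  {5,6,10} 1  {6,9,10} 3  {7,8,9} 1  {8,9,10} 3
  4 to go: {3,7,8,9} 1  {4,5,6,10} 4  {4,6,9,10} 12  {4,7,8,9} 4  {4,8,9,10} 12  {5,6,9,10} 4  {6,8,9,10} 6  {7,8,9,10} 4
  5 to go: {1,3,7,8,9} 1  {2,3,7,8,9} 1  {3,4,7,8,9} 5  {3,7,8,9,10} 5  {4,5,6,9,10} 20  {4,6,8,9,10} 30  {4,7,8,9,10} 20  {5,6,8,9,10} 10  {6,7,8,9,10} 10
  6 to go: {0,1,3,7,8,9} 1  {1,2,3,7,8,9} 2  {1,3,4,7,8,9} 6  {1,3,7,8,9,10} 6  {2,3,4,7,8,9} 6  {2,3,7,8,9,10} 6  {3,4,7,8,9,10} 30  {3,6,7,8,9,10} 15  {4,5,6,8,9,10} 60  {4,6,7,8,9,10} 60  {5,6,7,8,9,10} 20
  7 to go: {0,1,2,3,7,8,9} 3  {0,1,3,4,7,8,9} 7  {0,1,3,7,8,9,10} 7  {1,2,3,4,7,8,9} 14  {1,2,3,7,8,9,10} 14  {1,3,4,7,8,9,10} 42  {1,3,6,7,8,9,10} 21  {2,3,4,7,8,9,10} 42  {2,3,6,7,8,9,10} 21  {3,4,6,7,8,9,10} 105  {3,5,6,7,8,9,10} 35  {4,5,6,7,8,9,10} 140
  8 to go: {0,1,2,3,4,7,8,9} 24  {0,1,2,3,7,8,9,10} 24  {0,1,3,4,7,8,9,10} 56  {0,1,3,6,7,8,9,10} 28  {1,2,3,4,7,8,9,10} 112  {1,2,3,6,7,8,9,10} 56  {1,3,4,6,7,8,9,10} 168  {1,3,5,6,7,8,9,10} 56  {2,3,4,6,7,8,9,10} 168  {2,3,5,6,7,8,9,10} 56  {3,4,5,6,7,8,9,10} 280
  9 to go: {0,1,2,3,4,7,8,9,10} 216  {0,1,2,3,6,7,8,9,10} 108  {0,1,3,4,6,7,8,9,10} 252  {0,1,3,5,6,7,8,9,10} 84  {1,2,3,4,6,7,8,9,10} 504  {1,2,3,5,6,7,8,9,10} 168  {1,3,4,5,6,7,8,9,10} 504  {2,3,4,5,6,7,8,9,10} 504
  if 0:z drops first: 1680 orders
  if 2:x drops first: 840 orders
  if 4:a drops first: 360 orders
  if 5:b drops first: 1080 orders
heap linearizations: 3960

3960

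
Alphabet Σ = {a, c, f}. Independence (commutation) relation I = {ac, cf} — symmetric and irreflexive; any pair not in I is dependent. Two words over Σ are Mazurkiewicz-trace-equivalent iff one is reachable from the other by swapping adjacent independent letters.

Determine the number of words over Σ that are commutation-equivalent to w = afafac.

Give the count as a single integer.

6

piece 0:a — minimal
piece 1:f rests on {0:a}
piece 2:a rests on {1:f}
piece 3:f rests on {2:a}
piece 4:a rests on {3:f}
piece 5:c — minimal
minimal pieces: {0:a, 5:c}
ways to finish when only these pieces remain (= sum over removing one remaining piece with nothing left below it):
  1 left: {4}→1  {5}→1
  2 left: {3,4}→1  {4,5}→2
  3 left: {2,3,4}→1  {3,4,5}→3
  4 left: {1,2,3,4}→1  {2,3,4,5}→4
  placing 0:a first → 5 extensions
  placing 5:c first → 1 extensions
total linear extensions = 6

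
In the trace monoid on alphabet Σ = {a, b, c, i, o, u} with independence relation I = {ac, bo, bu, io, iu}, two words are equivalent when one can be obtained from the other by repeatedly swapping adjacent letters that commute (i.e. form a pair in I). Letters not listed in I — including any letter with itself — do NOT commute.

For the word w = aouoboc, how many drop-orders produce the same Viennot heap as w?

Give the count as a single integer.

drop 0:a onto floor
drop 1:o onto {0:a}
drop 2:u onto {1:o}
drop 3:o onto {2:u}
drop 4:b onto {0:a}
drop 5:o onto {3:o}
drop 6:c onto {4:b, 5:o}
ground layer = {0:a}
drop-orders for the pieces not yet dropped (sum over which currently-grounded one goes next):
  1 to go: {6} 1
  2 to go: {4,6} 1  {5,6} 1
  3 to go: {3,5,6} 1  {4,5,6} 2
  4 to go: {2,3,5,6} 1  {3,4,5,6} 3
  5 to go: {1,2,3,5,6} 1  {2,3,4,5,6} 4
  if 0:a drops first: 5 orders

5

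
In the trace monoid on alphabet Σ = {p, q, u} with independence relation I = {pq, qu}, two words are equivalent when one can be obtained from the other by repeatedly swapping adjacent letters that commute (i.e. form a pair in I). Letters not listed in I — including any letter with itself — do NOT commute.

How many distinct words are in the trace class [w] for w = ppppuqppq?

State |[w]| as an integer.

36

0(p) covers ∅
1(p) covers 0:p
2(p) covers 1:p
3(p) covers 2:p
4(u) covers 3:p
5(q) covers ∅
6(p) covers 4:u
7(p) covers 6:p
8(q) covers 5:q
floor of heap: 0:p, 5:q
completions by unplaced set U, small U first (add the entries for U minus each lowest piece of U):
  |U|=1: {7}:1  {8}:1
  |U|=2: {5,8}:1  {6,7}:1  {7,8}:2
  |U|=3: {4,6,7}:1  {5,7,8}:3  {6,7,8}:3
  |U|=4: {3,4,6,7}:1  {4,6,7,8}:4  {5,6,7,8}:6
  |U|=5: {2,3,4,6,7}:1  {3,4,6,7,8}:5  {4,5,6,7,8}:10
  |U|=6: {1,2,3,4,6,7}:1  {2,3,4,6,7,8}:6  {3,4,5,6,7,8}:15
  |U|=7: {0,1,2,3,4,6,7}:1  {1,2,3,4,6,7,8}:7  {2,3,4,5,6,7,8}:21
  start at 0(p): 28
  start at 5(q): 8
sum over floor = 36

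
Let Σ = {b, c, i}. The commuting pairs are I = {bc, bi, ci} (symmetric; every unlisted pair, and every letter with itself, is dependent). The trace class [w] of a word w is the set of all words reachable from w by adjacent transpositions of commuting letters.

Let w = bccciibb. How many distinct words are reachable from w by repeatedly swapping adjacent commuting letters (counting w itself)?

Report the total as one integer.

560

#0=b has no predecessor
#1=c has no predecessor
#2=c depends on [1:c]
#3=c depends on [2:c]
#4=i has no predecessor
#5=i depends on [4:i]
#6=b depends on [0:b]
#7=b depends on [6:b]
sources: [0:b, 1:c, 4:i]
N(rest) = Σ N(rest − s) over sources s of rest; N(one piece) = 1:
  size 1 → [3]=1  [5]=1  [7]=1
  size 2 → [2,3]=1  [3,5]=2  [3,7]=2  [4,5]=1  [5,7]=2  [6,7]=1
  size 3 → [0,6,7]=1  [1,2,3]=1  [2,3,5]=3  [2,3,7]=3  [3,4,5]=3  [3,5,7]=6  [3,6,7]=3  [4,5,7]=3  [5,6,7]=3
  size 4 → [0,3,6,7]=4  [0,5,6,7]=4  [1,2,3,5]=4  [1,2,3,7]=4  [2,3,4,5]=6  [2,3,5,7]=12  [2,3,6,7]=6  [3,4,5,7]=12  [3,5,6,7]=12  [4,5,6,7]=6
  size 5 → [0,2,3,6,7]=10  [0,3,5,6,7]=20  [0,4,5,6,7]=10  [1,2,3,4,5]=10  [1,2,3,5,7]=20  [1,2,3,6,7]=10  [2,3,4,5,7]=30  [2,3,5,6,7]=30  [3,4,5,6,7]=30
  size 6 → [0,1,2,3,6,7]=20  [0,2,3,5,6,7]=60  [0,3,4,5,6,7]=60  [1,2,3,4,5,7]=60  [1,2,3,5,6,7]=60  [2,3,4,5,6,7]=90
  first=0(b) contributes 210
  first=1(c) contributes 210
  first=4(i) contributes 140
|[w]| = 560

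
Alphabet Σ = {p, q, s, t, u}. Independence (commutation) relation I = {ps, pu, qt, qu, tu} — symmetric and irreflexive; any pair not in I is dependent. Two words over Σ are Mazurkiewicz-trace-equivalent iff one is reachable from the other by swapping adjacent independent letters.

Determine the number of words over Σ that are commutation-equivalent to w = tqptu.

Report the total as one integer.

10

#0=t has no predecessor
#1=q has no predecessor
#2=p depends on [0:t, 1:q]
#3=t depends on [2:p]
#4=u has no predecessor
sources: [0:t, 1:q, 4:u]
N(rest) = Σ N(rest − s) over sources s of rest; N(one piece) = 1:
  size 1 → [3]=1  [4]=1
  size 2 → [2,3]=1  [3,4]=2
  size 3 → [0,2,3]=1  [1,2,3]=1  [2,3,4]=3
  first=0(t) contributes 4
  first=1(q) contributes 4
  first=4(u) contributes 2
|[w]| = 10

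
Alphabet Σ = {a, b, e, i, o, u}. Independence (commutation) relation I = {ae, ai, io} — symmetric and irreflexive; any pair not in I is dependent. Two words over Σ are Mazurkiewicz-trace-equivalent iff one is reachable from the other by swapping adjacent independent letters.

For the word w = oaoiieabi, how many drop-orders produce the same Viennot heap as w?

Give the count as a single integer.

0(o) covers ∅
1(a) covers 0:o
2(o) covers 1:a
3(i) covers ∅
4(i) covers 3:i
5(e) covers 2:o, 4:i
6(a) covers 2:o
7(b) covers 5:e, 6:a
8(i) covers 7:b
floor of heap: 0:o, 3:i
completions by unplaced set U, small U first (add the entries for U minus each lowest piece of U):
  |U|=1: {8}:1
  |U|=2: {7,8}:1
  |U|=3: {5,7,8}:1  {6,7,8}:1
  |U|=4: {4,5,7,8}:1  {5,6,7,8}:2
  |U|=5: {2,5,6,7,8}:2  {3,4,5,7,8}:1  {4,5,6,7,8}:3
  |U|=6: {1,2,5,6,7,8}:2  {2,4,5,6,7,8}:5  {3,4,5,6,7,8}:4
  |U|=7: {0,1,2,5,6,7,8}:2  {1,2,4,5,6,7,8}:7  {2,3,4,5,6,7,8}:9
  start at 0(o): 16
  start at 3(i): 9
sum over floor = 25

25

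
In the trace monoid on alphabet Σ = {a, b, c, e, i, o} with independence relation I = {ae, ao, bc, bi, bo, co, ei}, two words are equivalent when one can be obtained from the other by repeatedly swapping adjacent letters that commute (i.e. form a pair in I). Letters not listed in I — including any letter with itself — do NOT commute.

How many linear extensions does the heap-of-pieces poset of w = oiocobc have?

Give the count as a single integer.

drop 0:o onto floor
drop 1:i onto {0:o}
drop 2:o onto {1:i}
drop 3:c onto {1:i}
drop 4:o onto {2:o}
drop 5:b onto floor
drop 6:c onto {3:c}
ground layer = {0:o, 5:b}
drop-orders for the pieces not yet dropped (sum over which currently-grounded one goes next):
  1 to go: {4} 1  {5} 1  {6} 1
  2 to go: {2,4} 1  {3,6} 1  {4,5} 2  {4,6} 2  {5,6} 2
  3 to go: {2,4,5} 3  {2,4,6} 3  {3,4,6} 3  {3,5,6} 3  {4,5,6} 6
  4 to go: {2,3,4,6} 6  {2,4,5,6} 12  {3,4,5,6} 12
  5 to go: {1,2,3,4,6} 6  {2,3,4,5,6} 30
  if 0:o drops first: 36 orders
  if 5:b drops first: 6 orders
heap linearizations: 42

42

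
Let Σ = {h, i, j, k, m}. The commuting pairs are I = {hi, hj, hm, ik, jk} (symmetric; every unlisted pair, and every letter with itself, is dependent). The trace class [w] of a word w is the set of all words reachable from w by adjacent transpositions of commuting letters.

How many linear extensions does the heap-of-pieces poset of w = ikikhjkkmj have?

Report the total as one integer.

56

drop 0:i onto floor
drop 1:k onto floor
drop 2:i onto {0:i}
drop 3:k onto {1:k}
drop 4:h onto {3:k}
drop 5:j onto {2:i}
drop 6:k onto {4:h}
drop 7:k onto {6:k}
drop 8:m onto {5:j, 7:k}
drop 9:j onto {8:m}
ground layer = {0:i, 1:k}
drop-orders for the pieces not yet dropped (sum over which currently-grounded one goes next):
  1 to go: {9} 1
  2 to go: {8,9} 1
  3 to go: {5,8,9} 1  {7,8,9} 1
  4 to go: {2,5,8,9} 1  {5,7,8,9} 2  {6,7,8,9} 1
  5 to go: {0,2,5,8,9} 1  {2,5,7,8,9} 3  {4,6,7,8,9} 1  {5,6,7,8,9} 3
  6 to go: {0,2,5,7,8,9} 4  {2,5,6,7,8,9} 6  {3,4,6,7,8,9} 1  {4,5,6,7,8,9} 4
  7 to go: {0,2,5,6,7,8,9} 10  {1,3,4,6,7,8,9} 1  {2,4,5,6,7,8,9} 10  {3,4,5,6,7,8,9} 5
  8 to go: {0,2,4,5,6,7,8,9} 20  {1,3,4,5,6,7,8,9} 6  {2,3,4,5,6,7,8,9} 15
  if 0:i drops first: 21 orders
  if 1:k drops first: 35 orders
heap linearizations: 56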